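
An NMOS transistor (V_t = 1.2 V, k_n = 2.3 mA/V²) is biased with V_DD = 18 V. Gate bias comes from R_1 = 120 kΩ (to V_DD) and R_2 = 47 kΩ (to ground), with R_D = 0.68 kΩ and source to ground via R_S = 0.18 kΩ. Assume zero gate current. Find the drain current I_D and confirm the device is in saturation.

I_D ≈ 7.4 mA

V_G = V_DD·R_2/(R_1+R_2) = 18×47/167 = 5.07 V.
Assume saturation: I_D = (k_n/2)(V_GS − V_t)² with V_GS = V_G − I_D·R_S = 5.07 − 0.18·I_D.
Substituting gives 0.0373·I_D² − 2.6·I_D + 17.2 = 0, with roots I_D = 7.39 or 62.4 mA.
The root I_D = 62.4 mA gives V_GS = -6.17 V ≤ V_t, so take I_D = 7.39 mA.
Then V_GS = 3.74 V and V_DS = V_DD − I_D(R_D+R_S) = 18 − 7.39×0.86 = 11.6 V.
Saturation requires V_DS ≥ V_GS − V_t = 2.54 V; 11.6 ≥ 2.54 ✓.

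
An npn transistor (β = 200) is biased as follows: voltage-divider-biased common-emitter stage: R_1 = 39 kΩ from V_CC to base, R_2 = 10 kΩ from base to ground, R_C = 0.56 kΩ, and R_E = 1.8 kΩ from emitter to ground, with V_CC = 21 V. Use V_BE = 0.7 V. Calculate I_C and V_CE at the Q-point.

I_C ≈ 1.9 mA, V_CE ≈ 16 V

Thevenize the base divider: V_Th = V_CC·R_2/(R_1+R_2) = 21×10/49 = 4.29 V, R_Th = R_1‖R_2 = 7.96 kΩ.
Base-emitter loop: V_Th = I_B·R_Th + V_BE + (β+1)I_B·R_E, so I_B = (4.29 − 0.7) / (7.96 + 201×1.8) = 0.0097 mA.
I_C = β·I_B = 200×0.0097 = 1.94 mA, and I_E = (β+1)I_B = 1.95 mA.
V_CE = V_CC − I_C·R_C − I_E·R_E = 21 − 1.94×0.56 − 1.95×1.8 = 16.4 V.
V_CE = 16.4 V > 0.2 V confirms active-region operation.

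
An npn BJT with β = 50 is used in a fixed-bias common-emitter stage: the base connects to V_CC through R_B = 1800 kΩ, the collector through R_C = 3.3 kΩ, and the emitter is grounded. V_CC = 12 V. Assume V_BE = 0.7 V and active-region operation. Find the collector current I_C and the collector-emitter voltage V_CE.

I_C ≈ 0.31 mA, V_CE ≈ 11 V

Base loop: V_CC = I_B·R_B + V_BE, so I_B = (12 − 0.7)/1800 kΩ = 0.00628 mA.
In the active region I_C = β·I_B = 50 × 0.00628 = 0.314 mA.
Collector loop: V_CE = V_CC − I_C·R_C = 12 − 0.314×3.3 = 11 V.
Since V_CE = 11 V > V_CE(sat) ≈ 0.2 V, the transistor is in the active region as assumed.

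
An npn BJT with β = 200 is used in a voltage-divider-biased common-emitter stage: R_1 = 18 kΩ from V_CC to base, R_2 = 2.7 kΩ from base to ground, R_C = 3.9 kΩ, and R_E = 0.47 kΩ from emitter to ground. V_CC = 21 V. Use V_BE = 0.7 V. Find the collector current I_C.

I_C ≈ 4.2 mA

Thevenize the base divider: V_Th = V_CC·R_2/(R_1+R_2) = 21×2.7/20.7 = 2.74 V, R_Th = R_1‖R_2 = 2.35 kΩ.
Base-emitter loop: V_Th = I_B·R_Th + V_BE + (β+1)I_B·R_E, so I_B = (2.74 − 0.7) / (2.35 + 201×0.47) = 0.0211 mA.
I_C = β·I_B = 200×0.0211 = 4.21 mA, and I_E = (β+1)I_B = 4.23 mA.
V_CE = V_CC − I_C·R_C − I_E·R_E = 21 − 4.21×3.9 − 4.23×0.47 = 2.58 V.
V_CE = 2.58 V > 0.2 V confirms active-region operation.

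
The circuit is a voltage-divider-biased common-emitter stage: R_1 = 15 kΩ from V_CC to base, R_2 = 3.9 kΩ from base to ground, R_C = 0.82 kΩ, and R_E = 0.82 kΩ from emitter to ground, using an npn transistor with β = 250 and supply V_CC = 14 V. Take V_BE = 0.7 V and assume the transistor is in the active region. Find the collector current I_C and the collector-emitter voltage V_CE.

I_C ≈ 2.6 mA, V_CE ≈ 9.7 V

Thevenize the base divider: V_Th = V_CC·R_2/(R_1+R_2) = 14×3.9/18.9 = 2.89 V, R_Th = R_1‖R_2 = 3.1 kΩ.
Base-emitter loop: V_Th = I_B·R_Th + V_BE + (β+1)I_B·R_E, so I_B = (2.89 − 0.7) / (3.1 + 251×0.82) = 0.0105 mA.
I_C = β·I_B = 250×0.0105 = 2.62 mA, and I_E = (β+1)I_B = 2.63 mA.
V_CE = V_CC − I_C·R_C − I_E·R_E = 14 − 2.62×0.82 − 2.63×0.82 = 9.7 V.
V_CE = 9.7 V > 0.2 V confirms active-region operation.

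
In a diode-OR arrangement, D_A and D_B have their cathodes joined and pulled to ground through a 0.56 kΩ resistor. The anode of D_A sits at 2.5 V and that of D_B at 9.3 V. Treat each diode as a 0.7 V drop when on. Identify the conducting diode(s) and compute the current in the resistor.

Only D_B conducts; I_R ≈ 15 mA

Assume both conduct. Then node N would need to be at both 2.5−0.7 = 1.8 V and 9.3−0.7 = 8.6 V, which is impossible.
Assume only D_B conducts: V_N = 9.3 − 0.7 = 8.6 V, so I_R = 8.6/0.56 = 15.4 mA.
Check D_A: its anode-to-cathode voltage is 2.5 − 8.6 = -6.1 V < 0.7 V, so it is off. The assumption is consistent.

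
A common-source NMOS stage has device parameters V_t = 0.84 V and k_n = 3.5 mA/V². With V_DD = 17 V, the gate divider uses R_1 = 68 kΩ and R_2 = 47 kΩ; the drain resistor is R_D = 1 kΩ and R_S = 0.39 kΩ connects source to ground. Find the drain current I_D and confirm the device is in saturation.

I_D ≈ 9.6 mA

V_G = V_DD·R_2/(R_1+R_2) = 17×47/115 = 6.95 V.
Assume saturation: I_D = (k_n/2)(V_GS − V_t)² with V_GS = V_G − I_D·R_S = 6.95 − 0.39·I_D.
Substituting gives 0.266·I_D² − 9.34·I_D + 65.3 = 0, with roots I_D = 9.64 or 25.4 mA.
The root I_D = 25.4 mA gives V_GS = -2.97 V ≤ V_t, so take I_D = 9.64 mA.
Then V_GS = 3.19 V and V_DS = V_DD − I_D(R_D+R_S) = 17 − 9.64×1.39 = 3.6 V.
Saturation requires V_DS ≥ V_GS − V_t = 2.35 V; 3.6 ≥ 2.35 ✓.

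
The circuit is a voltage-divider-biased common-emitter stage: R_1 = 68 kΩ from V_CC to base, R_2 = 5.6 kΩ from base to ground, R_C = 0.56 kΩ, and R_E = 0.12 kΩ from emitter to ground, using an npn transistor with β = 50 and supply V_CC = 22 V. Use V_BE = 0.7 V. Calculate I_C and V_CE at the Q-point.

I_C ≈ 4.3 mA, V_CE ≈ 19 V

Thevenize the base divider: V_Th = V_CC·R_2/(R_1+R_2) = 22×5.6/73.6 = 1.67 V, R_Th = R_1‖R_2 = 5.17 kΩ.
Base-emitter loop: V_Th = I_B·R_Th + V_BE + (β+1)I_B·R_E, so I_B = (1.67 − 0.7) / (5.17 + 51×0.12) = 0.0862 mA.
I_C = β·I_B = 50×0.0862 = 4.31 mA, and I_E = (β+1)I_B = 4.4 mA.
V_CE = V_CC − I_C·R_C − I_E·R_E = 22 − 4.31×0.56 − 4.4×0.12 = 19.1 V.
V_CE = 19.1 V > 0.2 V confirms active-region operation.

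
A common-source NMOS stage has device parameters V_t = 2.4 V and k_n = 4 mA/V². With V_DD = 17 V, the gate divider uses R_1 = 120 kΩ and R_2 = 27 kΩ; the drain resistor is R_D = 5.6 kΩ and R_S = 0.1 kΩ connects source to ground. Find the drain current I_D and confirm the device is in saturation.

V_G = V_DD·R_2/(R_1+R_2) = 17×27/147 = 3.12 V.
Assume saturation: I_D = (k_n/2)(V_GS − V_t)² with V_GS = V_G − I_D·R_S = 3.12 − 0.1·I_D.
Substituting gives 0.02·I_D² − 1.29·I_D + 1.04 = 0, with roots I_D = 0.82 or 63.6 mA.
The root I_D = 63.6 mA gives V_GS = -3.24 V ≤ V_t, so take I_D = 0.82 mA.
Then V_GS = 3.04 V and V_DS = V_DD − I_D(R_D+R_S) = 17 − 0.82×5.7 = 12.3 V.
Saturation requires V_DS ≥ V_GS − V_t = 0.64 V; 12.3 ≥ 0.64 ✓.

I_D ≈ 0.82 mA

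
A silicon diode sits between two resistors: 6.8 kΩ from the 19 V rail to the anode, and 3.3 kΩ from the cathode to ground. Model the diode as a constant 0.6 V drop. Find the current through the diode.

I ≈ 1.8 mA

The two resistors are in series with the diode, so KVL gives 19 = I·6.8 + 0.6 + I·3.3.
I = (19 − 0.6) / (6.8 + 3.3) kΩ = 18.4 / 10.1 = 1.82 mA.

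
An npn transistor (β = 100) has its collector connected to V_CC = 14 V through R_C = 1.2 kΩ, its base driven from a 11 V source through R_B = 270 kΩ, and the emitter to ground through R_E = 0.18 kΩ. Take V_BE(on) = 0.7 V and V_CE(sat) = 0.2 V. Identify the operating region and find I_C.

Assume active. Base-emitter loop: I_B = (V_BB − V_BE)/(R_B + (β+1)R_E) = (11 − 0.7)/(270 + 101×0.18) = 0.0357 mA.
I_C = β·I_B = 100×0.0357 = 3.57 mA.
V_CE = V_CC − I_C·R_C − I_E·R_E = 14 − 3.57×1.2 − 3.61×0.18 = 9.06 V > V_CE(sat), so the active-region assumption holds.

active; I_C ≈ 3.6 mA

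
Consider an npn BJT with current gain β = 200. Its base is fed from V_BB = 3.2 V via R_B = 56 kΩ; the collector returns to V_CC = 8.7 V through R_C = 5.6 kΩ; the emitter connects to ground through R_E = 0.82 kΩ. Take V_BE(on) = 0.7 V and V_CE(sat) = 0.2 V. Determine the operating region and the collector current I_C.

saturation; I_C ≈ 1.3 mA

Assume active: I_B = (3.2 − 0.7)/(56 + 201×0.82) = 0.0113 mA, I_C = β·I_B = 2.26 mA.
Then V_CE = 8.7 − 2.26×5.6 − 2.28×0.82 = -5.85 V < 0.2 V — the active assumption fails.
Re-solve with V_CE = 0.2 V. KCL at the emitter: V_E/R_E = (V_BB−0.7−V_E)/R_B + (V_CC−0.2−V_E)/R_C, giving V_E = 1.1 V.
I_C = (V_CC − 0.2 − V_E)/R_C = (8.5 − 1.1)/5.6 = 1.32 mA.
Check: I_B = (2.5 − 1.1)/56 = 0.0249 mA, and β·I_B = 4.99 mA > I_C, confirming saturation.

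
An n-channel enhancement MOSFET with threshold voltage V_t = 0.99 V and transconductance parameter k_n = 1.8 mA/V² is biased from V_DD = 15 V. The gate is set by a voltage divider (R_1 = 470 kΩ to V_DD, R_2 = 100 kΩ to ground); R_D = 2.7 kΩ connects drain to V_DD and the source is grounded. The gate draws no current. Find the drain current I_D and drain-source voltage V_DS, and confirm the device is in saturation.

V_G = V_DD·R_2/(R_1+R_2) = 15×100/570 = 2.63 V. With the source grounded, V_GS = V_G = 2.63 V.
Assume saturation: I_D = (k_n/2)(V_GS − V_t)² = (1.8/2)×(2.63 − 0.99)² = 0.9×1.64² = 2.43 mA.
V_DS = V_DD − I_D·R_D = 15 − 2.43×2.7 = 8.45 V.
Saturation requires V_DS ≥ V_GS − V_t = 1.64 V; 8.45 ≥ 1.64 ✓.

I_D ≈ 2.4 mA, V_DS ≈ 8.5 V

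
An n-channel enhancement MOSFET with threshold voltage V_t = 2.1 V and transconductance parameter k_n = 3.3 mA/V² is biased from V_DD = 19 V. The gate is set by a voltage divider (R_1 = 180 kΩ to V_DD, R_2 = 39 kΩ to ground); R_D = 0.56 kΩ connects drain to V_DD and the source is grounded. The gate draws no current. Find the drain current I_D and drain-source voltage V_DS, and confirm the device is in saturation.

I_D ≈ 2.7 mA, V_DS ≈ 17 V

V_G = V_DD·R_2/(R_1+R_2) = 19×39/219 = 3.38 V. With the source grounded, V_GS = V_G = 3.38 V.
Assume saturation: I_D = (k_n/2)(V_GS − V_t)² = (3.3/2)×(3.38 − 2.1)² = 1.65×1.28² = 2.72 mA.
V_DS = V_DD − I_D·R_D = 19 − 2.72×0.56 = 17.5 V.
Saturation requires V_DS ≥ V_GS − V_t = 1.28 V; 17.5 ≥ 1.28 ✓.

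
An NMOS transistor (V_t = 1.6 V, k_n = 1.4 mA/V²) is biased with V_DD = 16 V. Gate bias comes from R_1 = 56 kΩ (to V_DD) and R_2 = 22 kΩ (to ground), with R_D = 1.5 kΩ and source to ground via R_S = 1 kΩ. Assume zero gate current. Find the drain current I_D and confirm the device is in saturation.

I_D ≈ 1.5 mA

V_G = V_DD·R_2/(R_1+R_2) = 16×22/78 = 4.51 V.
Assume saturation: I_D = (k_n/2)(V_GS − V_t)² with V_GS = V_G − I_D·R_S = 4.51 − 1·I_D.
Substituting gives 0.7·I_D² − 5.08·I_D + 5.94 = 0, with roots I_D = 1.47 or 5.79 mA.
The root I_D = 5.79 mA gives V_GS = -1.28 V ≤ V_t, so take I_D = 1.47 mA.
Then V_GS = 3.05 V and V_DS = V_DD − I_D(R_D+R_S) = 16 − 1.47×2.5 = 12.3 V.
Saturation requires V_DS ≥ V_GS − V_t = 1.45 V; 12.3 ≥ 1.45 ✓.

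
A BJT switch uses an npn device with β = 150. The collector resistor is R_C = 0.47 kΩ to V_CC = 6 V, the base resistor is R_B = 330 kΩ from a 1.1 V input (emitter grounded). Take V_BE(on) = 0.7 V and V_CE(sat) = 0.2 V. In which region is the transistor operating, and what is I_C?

active; I_C ≈ 0.18 mA

Assume active. Base-emitter loop: I_B = (V_BB − V_BE)/R_B = (1.1 − 0.7)/330 = 0.00121 mA.
I_C = β·I_B = 150×0.00121 = 0.182 mA.
V_CE = V_CC − I_C·R_C = 6 − 0.182×0.47 = 5.91 V > V_CE(sat), so the active-region assumption holds.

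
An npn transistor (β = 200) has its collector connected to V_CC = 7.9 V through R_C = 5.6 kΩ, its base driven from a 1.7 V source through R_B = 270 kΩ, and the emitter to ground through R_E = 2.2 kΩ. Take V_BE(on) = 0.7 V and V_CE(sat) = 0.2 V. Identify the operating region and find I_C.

active; I_C ≈ 0.28 mA

Assume active. Base-emitter loop: I_B = (V_BB − V_BE)/(R_B + (β+1)R_E) = (1.7 − 0.7)/(270 + 201×2.2) = 0.0014 mA.
I_C = β·I_B = 200×0.0014 = 0.281 mA.
V_CE = V_CC − I_C·R_C − I_E·R_E = 7.9 − 0.281×5.6 − 0.282×2.2 = 5.71 V > V_CE(sat), so the active-region assumption holds.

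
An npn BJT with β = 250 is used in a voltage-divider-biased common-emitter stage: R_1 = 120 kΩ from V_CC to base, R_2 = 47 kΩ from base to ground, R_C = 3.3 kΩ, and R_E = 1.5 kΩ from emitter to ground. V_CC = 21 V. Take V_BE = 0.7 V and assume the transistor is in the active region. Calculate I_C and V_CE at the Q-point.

I_C ≈ 3.2 mA, V_CE ≈ 5.7 V

Thevenize the base divider: V_Th = V_CC·R_2/(R_1+R_2) = 21×47/167 = 5.91 V, R_Th = R_1‖R_2 = 33.8 kΩ.
Base-emitter loop: V_Th = I_B·R_Th + V_BE + (β+1)I_B·R_E, so I_B = (5.91 − 0.7) / (33.8 + 251×1.5) = 0.0127 mA.
I_C = β·I_B = 250×0.0127 = 3.17 mA, and I_E = (β+1)I_B = 3.19 mA.
V_CE = V_CC − I_C·R_C − I_E·R_E = 21 − 3.17×3.3 − 3.19×1.5 = 5.74 V.
V_CE = 5.74 V > 0.2 V confirms active-region operation.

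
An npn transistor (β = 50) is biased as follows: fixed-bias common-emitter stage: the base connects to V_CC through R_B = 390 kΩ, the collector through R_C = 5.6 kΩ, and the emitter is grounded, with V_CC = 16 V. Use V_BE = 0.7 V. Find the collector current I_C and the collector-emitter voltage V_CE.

Base loop: V_CC = I_B·R_B + V_BE, so I_B = (16 − 0.7)/390 kΩ = 0.0392 mA.
In the active region I_C = β·I_B = 50 × 0.0392 = 1.96 mA.
Collector loop: V_CE = V_CC − I_C·R_C = 16 − 1.96×5.6 = 5.02 V.
Since V_CE = 5.02 V > V_CE(sat) ≈ 0.2 V, the transistor is in the active region as assumed.

I_C ≈ 2 mA, V_CE ≈ 5 V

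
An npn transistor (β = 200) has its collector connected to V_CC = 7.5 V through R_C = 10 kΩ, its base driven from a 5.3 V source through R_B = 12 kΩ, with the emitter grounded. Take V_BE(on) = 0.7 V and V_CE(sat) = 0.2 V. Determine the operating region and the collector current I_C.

Assume active: I_B = (5.3 − 0.7)/12 = 0.383 mA, giving I_C = β·I_B = 76.7 mA.
But then V_CE = 7.5 − 76.7×10 = -759 V < V_CE(sat) = 0.2 V — impossible in the active region.
So the transistor is saturated. With V_CE = 0.2 V, I_C = (V_CC − 0.2)/R_C = 7.3/10 = 0.73 mA.
Check: β·I_B = 76.7 mA > I_C = 0.73 mA, confirming saturation.

saturation; I_C ≈ 0.73 mA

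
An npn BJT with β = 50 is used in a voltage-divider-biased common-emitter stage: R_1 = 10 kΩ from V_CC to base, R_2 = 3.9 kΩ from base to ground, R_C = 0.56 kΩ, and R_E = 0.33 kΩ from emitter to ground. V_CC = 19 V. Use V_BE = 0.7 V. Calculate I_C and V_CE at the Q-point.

Thevenize the base divider: V_Th = V_CC·R_2/(R_1+R_2) = 19×3.9/13.9 = 5.33 V, R_Th = R_1‖R_2 = 2.81 kΩ.
Base-emitter loop: V_Th = I_B·R_Th + V_BE + (β+1)I_B·R_E, so I_B = (5.33 − 0.7) / (2.81 + 51×0.33) = 0.236 mA.
I_C = β·I_B = 50×0.236 = 11.8 mA, and I_E = (β+1)I_B = 12 mA.
V_CE = V_CC − I_C·R_C − I_E·R_E = 19 − 11.8×0.56 − 12×0.33 = 8.43 V.
V_CE = 8.43 V > 0.2 V confirms active-region operation.

I_C ≈ 12 mA, V_CE ≈ 8.4 V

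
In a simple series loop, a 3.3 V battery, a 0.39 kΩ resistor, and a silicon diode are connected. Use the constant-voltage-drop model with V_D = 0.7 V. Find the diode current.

I ≈ 6.7 mA

KVL around the loop: 3.3 = V_D + I·R = 0.7 + I × 0.39 kΩ.
So I = (3.3 − 0.7) / 0.39 kΩ = 2.6 / 0.39 = 6.67 mA.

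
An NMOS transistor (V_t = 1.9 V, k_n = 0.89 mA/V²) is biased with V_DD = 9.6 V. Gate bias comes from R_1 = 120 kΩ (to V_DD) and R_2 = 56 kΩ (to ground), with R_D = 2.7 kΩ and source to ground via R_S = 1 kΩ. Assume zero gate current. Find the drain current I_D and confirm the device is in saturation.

V_G = V_DD·R_2/(R_1+R_2) = 9.6×56/176 = 3.05 V.
Assume saturation: I_D = (k_n/2)(V_GS − V_t)² with V_GS = V_G − I_D·R_S = 3.05 − 1·I_D.
Substituting gives 0.445·I_D² − 2.03·I_D + 0.593 = 0, with roots I_D = 0.314 or 4.24 mA.
The root I_D = 4.24 mA gives V_GS = -1.19 V ≤ V_t, so take I_D = 0.314 mA.
Then V_GS = 2.74 V and V_DS = V_DD − I_D(R_D+R_S) = 9.6 − 0.314×3.7 = 8.44 V.
Saturation requires V_DS ≥ V_GS − V_t = 0.84 V; 8.44 ≥ 0.84 ✓.

I_D ≈ 0.31 mA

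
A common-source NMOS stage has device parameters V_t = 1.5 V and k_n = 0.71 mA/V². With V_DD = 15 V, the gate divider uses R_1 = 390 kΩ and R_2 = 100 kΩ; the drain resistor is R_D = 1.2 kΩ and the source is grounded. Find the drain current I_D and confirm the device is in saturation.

I_D ≈ 0.87 mA

V_G = V_DD·R_2/(R_1+R_2) = 15×100/490 = 3.06 V. With the source grounded, V_GS = V_G = 3.06 V.
Assume saturation: I_D = (k_n/2)(V_GS − V_t)² = (0.71/2)×(3.06 − 1.5)² = 0.355×1.56² = 0.865 mA.
V_DS = V_DD − I_D·R_D = 15 − 0.865×1.2 = 14 V.
Saturation requires V_DS ≥ V_GS − V_t = 1.56 V; 14 ≥ 1.56 ✓.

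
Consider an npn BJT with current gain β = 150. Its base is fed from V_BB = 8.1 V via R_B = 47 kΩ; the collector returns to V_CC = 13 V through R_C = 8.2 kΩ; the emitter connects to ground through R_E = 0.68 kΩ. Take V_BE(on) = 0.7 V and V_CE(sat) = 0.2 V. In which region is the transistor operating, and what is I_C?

saturation; I_C ≈ 1.4 mA

Assume active: I_B = (8.1 − 0.7)/(47 + 151×0.68) = 0.0494 mA, I_C = β·I_B = 7.42 mA.
Then V_CE = 13 − 7.42×8.2 − 7.47×0.68 = -52.9 V < 0.2 V — the active assumption fails.
Re-solve with V_CE = 0.2 V. KCL at the emitter: V_E/R_E = (V_BB−0.7−V_E)/R_B + (V_CC−0.2−V_E)/R_C, giving V_E = 1.06 V.
I_C = (V_CC − 0.2 − V_E)/R_C = (12.8 − 1.06)/8.2 = 1.43 mA.
Check: I_B = (7.4 − 1.06)/47 = 0.135 mA, and β·I_B = 20.2 mA > I_C, confirming saturation.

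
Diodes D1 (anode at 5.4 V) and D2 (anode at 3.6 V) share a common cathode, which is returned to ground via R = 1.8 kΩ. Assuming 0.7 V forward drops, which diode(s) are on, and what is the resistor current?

Only D1 conducts; I_R ≈ 2.6 mA

Assume both conduct. Then node N would need to be at both 5.4−0.7 = 4.7 V and 3.6−0.7 = 2.9 V, which is impossible.
Assume only D1 conducts: V_N = 5.4 − 0.7 = 4.7 V, so I_R = 4.7/1.8 = 2.61 mA.
Check D2: its anode-to-cathode voltage is 3.6 − 4.7 = -1.1 V < 0.7 V, so it is off. The assumption is consistent.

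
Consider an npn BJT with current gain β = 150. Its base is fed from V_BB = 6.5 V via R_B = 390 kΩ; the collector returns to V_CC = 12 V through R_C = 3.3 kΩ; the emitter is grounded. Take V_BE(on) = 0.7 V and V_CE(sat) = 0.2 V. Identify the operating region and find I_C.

active; I_C ≈ 2.2 mA

Assume active. Base-emitter loop: I_B = (V_BB − V_BE)/R_B = (6.5 − 0.7)/390 = 0.0149 mA.
I_C = β·I_B = 150×0.0149 = 2.23 mA.
V_CE = V_CC − I_C·R_C = 12 − 2.23×3.3 = 4.64 V > V_CE(sat), so the active-region assumption holds.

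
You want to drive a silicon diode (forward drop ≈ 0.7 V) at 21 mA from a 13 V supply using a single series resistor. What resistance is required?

R ≈ 0.59 kΩ

The resistor drops V_S − V_D = 13 − 0.7 = 12.3 V at 21 mA.
R = 12.3 V / 21 mA = 0.586 kΩ.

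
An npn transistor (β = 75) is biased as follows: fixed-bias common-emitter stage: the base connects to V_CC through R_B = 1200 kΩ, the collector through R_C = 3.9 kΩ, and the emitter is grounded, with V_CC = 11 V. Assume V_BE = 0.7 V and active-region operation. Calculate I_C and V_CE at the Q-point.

Base loop: V_CC = I_B·R_B + V_BE, so I_B = (11 − 0.7)/1200 kΩ = 0.00858 mA.
In the active region I_C = β·I_B = 75 × 0.00858 = 0.644 mA.
Collector loop: V_CE = V_CC − I_C·R_C = 11 − 0.644×3.9 = 8.49 V.
Since V_CE = 8.49 V > V_CE(sat) ≈ 0.2 V, the transistor is in the active region as assumed.

I_C ≈ 0.64 mA, V_CE ≈ 8.5 V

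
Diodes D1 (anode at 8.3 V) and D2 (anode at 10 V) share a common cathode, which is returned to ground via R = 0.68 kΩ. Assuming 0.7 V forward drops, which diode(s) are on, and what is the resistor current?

Assume both conduct. Then node N would need to be at both 8.3−0.7 = 7.6 V and 10−0.7 = 9.3 V, which is impossible.
Assume only D2 conducts: V_N = 10 − 0.7 = 9.3 V, so I_R = 9.3/0.68 = 13.7 mA.
Check D1: its anode-to-cathode voltage is 8.3 − 9.3 = -1 V < 0.7 V, so it is off. The assumption is consistent.

Only D2 conducts; I_R ≈ 14 mA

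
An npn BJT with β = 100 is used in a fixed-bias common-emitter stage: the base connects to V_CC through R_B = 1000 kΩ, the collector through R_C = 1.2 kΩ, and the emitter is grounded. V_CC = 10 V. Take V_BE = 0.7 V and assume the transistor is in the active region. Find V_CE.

V_CE ≈ 8.9 V

Base loop: V_CC = I_B·R_B + V_BE, so I_B = (10 − 0.7)/1000 kΩ = 0.0093 mA.
In the active region I_C = β·I_B = 100 × 0.0093 = 0.93 mA.
Collector loop: V_CE = V_CC − I_C·R_C = 10 − 0.93×1.2 = 8.88 V.
Since V_CE = 8.88 V > V_CE(sat) ≈ 0.2 V, the transistor is in the active region as assumed.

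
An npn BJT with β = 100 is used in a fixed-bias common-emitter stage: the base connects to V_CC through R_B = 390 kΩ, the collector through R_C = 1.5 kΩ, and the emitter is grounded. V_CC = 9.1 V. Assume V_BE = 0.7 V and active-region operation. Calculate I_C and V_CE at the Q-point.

I_C ≈ 2.2 mA, V_CE ≈ 5.9 V

Base loop: V_CC = I_B·R_B + V_BE, so I_B = (9.1 − 0.7)/390 kΩ = 0.0215 mA.
In the active region I_C = β·I_B = 100 × 0.0215 = 2.15 mA.
Collector loop: V_CE = V_CC − I_C·R_C = 9.1 − 2.15×1.5 = 5.87 V.
Since V_CE = 5.87 V > V_CE(sat) ≈ 0.2 V, the transistor is in the active region as assumed.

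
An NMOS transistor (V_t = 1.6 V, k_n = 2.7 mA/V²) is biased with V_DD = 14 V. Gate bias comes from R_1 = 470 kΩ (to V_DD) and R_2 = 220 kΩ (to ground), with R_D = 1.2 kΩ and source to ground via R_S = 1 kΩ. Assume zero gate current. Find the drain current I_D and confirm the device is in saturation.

V_G = V_DD·R_2/(R_1+R_2) = 14×220/690 = 4.46 V.
Assume saturation: I_D = (k_n/2)(V_GS − V_t)² with V_GS = V_G − I_D·R_S = 4.46 − 1·I_D.
Substituting gives 1.35·I_D² − 8.73·I_D + 11.1 = 0, with roots I_D = 1.73 or 4.74 mA.
The root I_D = 4.74 mA gives V_GS = -0.273 V ≤ V_t, so take I_D = 1.73 mA.
Then V_GS = 2.73 V and V_DS = V_DD − I_D(R_D+R_S) = 14 − 1.73×2.2 = 10.2 V.
Saturation requires V_DS ≥ V_GS − V_t = 1.13 V; 10.2 ≥ 1.13 ✓.

I_D ≈ 1.7 mA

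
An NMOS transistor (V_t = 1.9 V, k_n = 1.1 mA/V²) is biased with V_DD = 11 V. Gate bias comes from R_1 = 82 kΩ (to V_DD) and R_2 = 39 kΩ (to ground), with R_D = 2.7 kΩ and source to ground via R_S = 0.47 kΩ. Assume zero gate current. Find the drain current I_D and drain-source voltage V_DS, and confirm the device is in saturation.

V_G = V_DD·R_2/(R_1+R_2) = 11×39/121 = 3.55 V.
Assume saturation: I_D = (k_n/2)(V_GS − V_t)² with V_GS = V_G − I_D·R_S = 3.55 − 0.47·I_D.
Substituting gives 0.121·I_D² − 1.85·I_D + 1.49 = 0, with roots I_D = 0.852 or 14.4 mA.
The root I_D = 14.4 mA gives V_GS = -3.21 V ≤ V_t, so take I_D = 0.852 mA.
Then V_GS = 3.14 V and V_DS = V_DD − I_D(R_D+R_S) = 11 − 0.852×3.17 = 8.3 V.
Saturation requires V_DS ≥ V_GS − V_t = 1.24 V; 8.3 ≥ 1.24 ✓.

I_D ≈ 0.85 mA, V_DS ≈ 8.3 V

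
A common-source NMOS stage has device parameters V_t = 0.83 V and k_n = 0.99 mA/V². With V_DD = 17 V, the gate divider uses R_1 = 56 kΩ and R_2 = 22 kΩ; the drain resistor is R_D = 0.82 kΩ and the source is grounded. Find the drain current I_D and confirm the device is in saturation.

V_G = V_DD·R_2/(R_1+R_2) = 17×22/78 = 4.79 V. With the source grounded, V_GS = V_G = 4.79 V.
Assume saturation: I_D = (k_n/2)(V_GS − V_t)² = (0.99/2)×(4.79 − 0.83)² = 0.495×3.96² = 7.78 mA.
V_DS = V_DD − I_D·R_D = 17 − 7.78×0.82 = 10.6 V.
Saturation requires V_DS ≥ V_GS − V_t = 3.96 V; 10.6 ≥ 3.96 ✓.

I_D ≈ 7.8 mA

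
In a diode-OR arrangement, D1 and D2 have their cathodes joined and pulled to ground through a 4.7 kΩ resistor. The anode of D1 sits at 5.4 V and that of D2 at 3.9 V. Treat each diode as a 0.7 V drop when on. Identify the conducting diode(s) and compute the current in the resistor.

Only D1 conducts; I_R ≈ 1 mA

Assume both conduct. Then node N would need to be at both 5.4−0.7 = 4.7 V and 3.9−0.7 = 3.2 V, which is impossible.
Assume only D1 conducts: V_N = 5.4 − 0.7 = 4.7 V, so I_R = 4.7/4.7 = 1 mA.
Check D2: its anode-to-cathode voltage is 3.9 − 4.7 = -0.8 V < 0.7 V, so it is off. The assumption is consistent.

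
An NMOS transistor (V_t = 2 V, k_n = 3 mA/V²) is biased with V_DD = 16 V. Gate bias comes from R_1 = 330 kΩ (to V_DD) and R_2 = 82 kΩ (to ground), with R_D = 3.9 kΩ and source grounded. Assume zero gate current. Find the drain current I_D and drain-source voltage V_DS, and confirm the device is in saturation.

V_G = V_DD·R_2/(R_1+R_2) = 16×82/412 = 3.18 V. With the source grounded, V_GS = V_G = 3.18 V.
Assume saturation: I_D = (k_n/2)(V_GS − V_t)² = (3/2)×(3.18 − 2)² = 1.5×1.18² = 2.1 mA.
V_DS = V_DD − I_D·R_D = 16 − 2.1×3.9 = 7.79 V.
Saturation requires V_DS ≥ V_GS − V_t = 1.18 V; 7.79 ≥ 1.18 ✓.

I_D ≈ 2.1 mA, V_DS ≈ 7.8 V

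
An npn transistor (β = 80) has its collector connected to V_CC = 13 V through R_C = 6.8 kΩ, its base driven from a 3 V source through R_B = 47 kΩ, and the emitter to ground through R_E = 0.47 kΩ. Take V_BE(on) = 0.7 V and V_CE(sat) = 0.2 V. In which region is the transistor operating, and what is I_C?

saturation; I_C ≈ 1.8 mA

Assume active: I_B = (3 − 0.7)/(47 + 81×0.47) = 0.027 mA, I_C = β·I_B = 2.16 mA.
Then V_CE = 13 − 2.16×6.8 − 2.19×0.47 = -2.74 V < 0.2 V — the active assumption fails.
Re-solve with V_CE = 0.2 V. KCL at the emitter: V_E/R_E = (V_BB−0.7−V_E)/R_B + (V_CC−0.2−V_E)/R_C, giving V_E = 0.841 V.
I_C = (V_CC − 0.2 − V_E)/R_C = (12.8 − 0.841)/6.8 = 1.76 mA.
Check: I_B = (2.3 − 0.841)/47 = 0.031 mA, and β·I_B = 2.48 mA > I_C, confirming saturation.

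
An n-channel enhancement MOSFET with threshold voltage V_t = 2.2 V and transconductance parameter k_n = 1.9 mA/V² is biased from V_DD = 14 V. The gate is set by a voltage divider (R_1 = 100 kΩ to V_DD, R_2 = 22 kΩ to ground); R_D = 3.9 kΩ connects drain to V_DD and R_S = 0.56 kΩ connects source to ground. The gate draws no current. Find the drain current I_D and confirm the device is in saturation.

I_D ≈ 0.076 mA

V_G = V_DD·R_2/(R_1+R_2) = 14×22/122 = 2.52 V.
Assume saturation: I_D = (k_n/2)(V_GS − V_t)² with V_GS = V_G − I_D·R_S = 2.52 − 0.56·I_D.
Substituting gives 0.298·I_D² − 1.35·I_D + 0.1 = 0, with roots I_D = 0.0757 or 4.44 mA.
The root I_D = 4.44 mA gives V_GS = 0.0381 V ≤ V_t, so take I_D = 0.0757 mA.
Then V_GS = 2.48 V and V_DS = V_DD − I_D(R_D+R_S) = 14 − 0.0757×4.46 = 13.7 V.
Saturation requires V_DS ≥ V_GS − V_t = 0.282 V; 13.7 ≥ 0.282 ✓.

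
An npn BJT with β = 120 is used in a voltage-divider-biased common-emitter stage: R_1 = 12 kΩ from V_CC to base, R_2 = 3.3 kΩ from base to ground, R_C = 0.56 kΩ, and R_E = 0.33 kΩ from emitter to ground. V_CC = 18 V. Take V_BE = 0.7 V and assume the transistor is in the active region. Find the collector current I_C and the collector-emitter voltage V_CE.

Thevenize the base divider: V_Th = V_CC·R_2/(R_1+R_2) = 18×3.3/15.3 = 3.88 V, R_Th = R_1‖R_2 = 2.59 kΩ.
Base-emitter loop: V_Th = I_B·R_Th + V_BE + (β+1)I_B·R_E, so I_B = (3.88 − 0.7) / (2.59 + 121×0.33) = 0.0748 mA.
I_C = β·I_B = 120×0.0748 = 8.98 mA, and I_E = (β+1)I_B = 9.06 mA.
V_CE = V_CC − I_C·R_C − I_E·R_E = 18 − 8.98×0.56 − 9.06×0.33 = 9.98 V.
V_CE = 9.98 V > 0.2 V confirms active-region operation.

I_C ≈ 9 mA, V_CE ≈ 10 V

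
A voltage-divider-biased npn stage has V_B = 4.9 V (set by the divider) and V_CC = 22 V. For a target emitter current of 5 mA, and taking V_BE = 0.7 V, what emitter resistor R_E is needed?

V_E = V_B − V_BE = 4.9 − 0.7 = 4.2 V.
R_E = V_E / I_E = 4.2 / 5 = 0.84 kΩ.

R_E ≈ 0.84 kΩ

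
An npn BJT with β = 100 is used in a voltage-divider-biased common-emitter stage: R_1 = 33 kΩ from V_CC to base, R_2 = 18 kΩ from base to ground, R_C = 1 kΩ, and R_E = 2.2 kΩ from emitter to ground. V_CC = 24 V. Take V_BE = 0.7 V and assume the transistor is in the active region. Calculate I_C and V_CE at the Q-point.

I_C ≈ 3.3 mA, V_CE ≈ 13 V

Thevenize the base divider: V_Th = V_CC·R_2/(R_1+R_2) = 24×18/51 = 8.47 V, R_Th = R_1‖R_2 = 11.6 kΩ.
Base-emitter loop: V_Th = I_B·R_Th + V_BE + (β+1)I_B·R_E, so I_B = (8.47 − 0.7) / (11.6 + 101×2.2) = 0.0332 mA.
I_C = β·I_B = 100×0.0332 = 3.32 mA, and I_E = (β+1)I_B = 3.36 mA.
V_CE = V_CC − I_C·R_C − I_E·R_E = 24 − 3.32×1 − 3.36×2.2 = 13.3 V.
V_CE = 13.3 V > 0.2 V confirms active-region operation.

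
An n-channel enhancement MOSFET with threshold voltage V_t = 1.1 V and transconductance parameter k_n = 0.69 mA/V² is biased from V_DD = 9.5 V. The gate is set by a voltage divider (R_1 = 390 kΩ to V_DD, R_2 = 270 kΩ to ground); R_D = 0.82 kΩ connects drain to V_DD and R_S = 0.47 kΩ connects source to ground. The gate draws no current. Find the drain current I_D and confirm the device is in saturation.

V_G = V_DD·R_2/(R_1+R_2) = 9.5×270/660 = 3.89 V.
Assume saturation: I_D = (k_n/2)(V_GS − V_t)² with V_GS = V_G − I_D·R_S = 3.89 − 0.47·I_D.
Substituting gives 0.0762·I_D² − 1.9·I_D + 2.68 = 0, with roots I_D = 1.5 or 23.5 mA.
The root I_D = 23.5 mA gives V_GS = -7.15 V ≤ V_t, so take I_D = 1.5 mA.
Then V_GS = 3.18 V and V_DS = V_DD − I_D(R_D+R_S) = 9.5 − 1.5×1.29 = 7.57 V.
Saturation requires V_DS ≥ V_GS − V_t = 2.08 V; 7.57 ≥ 2.08 ✓.

I_D ≈ 1.5 mA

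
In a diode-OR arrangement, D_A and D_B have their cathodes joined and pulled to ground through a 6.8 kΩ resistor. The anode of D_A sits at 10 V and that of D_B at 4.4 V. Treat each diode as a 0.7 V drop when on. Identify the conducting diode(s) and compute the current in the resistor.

Assume both conduct. Then node N would need to be at both 10−0.7 = 9.3 V and 4.4−0.7 = 3.7 V, which is impossible.
Assume only D_A conducts: V_N = 10 − 0.7 = 9.3 V, so I_R = 9.3/6.8 = 1.37 mA.
Check D_B: its anode-to-cathode voltage is 4.4 − 9.3 = -4.9 V < 0.7 V, so it is off. The assumption is consistent.

Only D_A conducts; I_R ≈ 1.4 mA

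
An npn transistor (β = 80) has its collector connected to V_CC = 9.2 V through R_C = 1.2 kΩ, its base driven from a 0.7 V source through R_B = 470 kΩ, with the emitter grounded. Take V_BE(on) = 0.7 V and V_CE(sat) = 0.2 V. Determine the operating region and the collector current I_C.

cutoff; I_C ≈ 0

V_BB = 0.7 V ≤ V_BE(on) = 0.7 V, so the base-emitter junction is not forward biased.
The transistor is in cutoff: I_B = I_C = 0.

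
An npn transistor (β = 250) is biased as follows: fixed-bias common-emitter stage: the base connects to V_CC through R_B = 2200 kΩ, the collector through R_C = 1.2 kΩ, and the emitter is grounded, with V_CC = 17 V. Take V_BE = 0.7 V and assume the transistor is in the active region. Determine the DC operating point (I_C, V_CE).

Base loop: V_CC = I_B·R_B + V_BE, so I_B = (17 − 0.7)/2200 kΩ = 0.00741 mA.
In the active region I_C = β·I_B = 250 × 0.00741 = 1.85 mA.
Collector loop: V_CE = V_CC − I_C·R_C = 17 − 1.85×1.2 = 14.8 V.
Since V_CE = 14.8 V > V_CE(sat) ≈ 0.2 V, the transistor is in the active region as assumed.

I_C ≈ 1.9 mA, V_CE ≈ 15 V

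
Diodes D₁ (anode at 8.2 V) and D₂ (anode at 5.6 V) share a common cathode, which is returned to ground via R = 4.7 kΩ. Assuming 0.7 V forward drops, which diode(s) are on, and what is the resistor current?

Assume both conduct. Then node N would need to be at both 8.2−0.7 = 7.5 V and 5.6−0.7 = 4.9 V, which is impossible.
Assume only D₁ conducts: V_N = 8.2 − 0.7 = 7.5 V, so I_R = 7.5/4.7 = 1.6 mA.
Check D₂: its anode-to-cathode voltage is 5.6 − 7.5 = -1.9 V < 0.7 V, so it is off. The assumption is consistent.

Only D₁ conducts; I_R ≈ 1.6 mA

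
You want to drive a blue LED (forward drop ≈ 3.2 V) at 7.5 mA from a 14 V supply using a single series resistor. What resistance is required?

The resistor drops V_S − V_D = 14 − 3.2 = 10.8 V at 7.5 mA.
R = 10.8 V / 7.5 mA = 1.44 kΩ.

R ≈ 1.4 kΩ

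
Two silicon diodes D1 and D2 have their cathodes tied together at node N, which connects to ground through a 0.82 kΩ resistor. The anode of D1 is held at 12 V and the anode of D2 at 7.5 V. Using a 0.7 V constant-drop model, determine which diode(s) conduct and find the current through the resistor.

Assume both conduct. Then node N would need to be at both 12−0.7 = 11.3 V and 7.5−0.7 = 6.8 V, which is impossible.
Assume only D1 conducts: V_N = 12 − 0.7 = 11.3 V, so I_R = 11.3/0.82 = 13.8 mA.
Check D2: its anode-to-cathode voltage is 7.5 − 11.3 = -3.8 V < 0.7 V, so it is off. The assumption is consistent.

Only D1 conducts; I_R ≈ 14 mA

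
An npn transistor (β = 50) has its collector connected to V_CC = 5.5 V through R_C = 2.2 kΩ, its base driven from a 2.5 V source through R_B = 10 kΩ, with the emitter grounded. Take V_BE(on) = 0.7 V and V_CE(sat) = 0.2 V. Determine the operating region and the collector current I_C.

Assume active: I_B = (2.5 − 0.7)/10 = 0.18 mA, giving I_C = β·I_B = 9 mA.
But then V_CE = 5.5 − 9×2.2 = -14.3 V < V_CE(sat) = 0.2 V — impossible in the active region.
So the transistor is saturated. With V_CE = 0.2 V, I_C = (V_CC − 0.2)/R_C = 5.3/2.2 = 2.41 mA.
Check: β·I_B = 9 mA > I_C = 2.41 mA, confirming saturation.

saturation; I_C ≈ 2.4 mA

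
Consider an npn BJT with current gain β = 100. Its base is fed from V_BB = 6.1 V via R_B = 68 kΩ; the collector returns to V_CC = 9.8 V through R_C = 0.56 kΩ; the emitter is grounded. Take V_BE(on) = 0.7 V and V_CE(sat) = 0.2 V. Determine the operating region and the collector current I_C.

active; I_C ≈ 7.9 mA

Assume active. Base-emitter loop: I_B = (V_BB − V_BE)/R_B = (6.1 − 0.7)/68 = 0.0794 mA.
I_C = β·I_B = 100×0.0794 = 7.94 mA.
V_CE = V_CC − I_C·R_C = 9.8 − 7.94×0.56 = 5.35 V > V_CE(sat), so the active-region assumption holds.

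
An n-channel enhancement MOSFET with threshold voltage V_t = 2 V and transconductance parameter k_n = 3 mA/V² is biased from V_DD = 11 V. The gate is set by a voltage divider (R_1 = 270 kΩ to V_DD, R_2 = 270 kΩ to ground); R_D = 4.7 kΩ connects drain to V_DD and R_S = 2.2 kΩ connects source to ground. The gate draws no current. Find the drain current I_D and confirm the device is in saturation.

I_D ≈ 1.2 mA

V_G = V_DD·R_2/(R_1+R_2) = 11×270/540 = 5.5 V.
Assume saturation: I_D = (k_n/2)(V_GS − V_t)² with V_GS = V_G − I_D·R_S = 5.5 − 2.2·I_D.
Substituting gives 7.26·I_D² − 24.1·I_D + 18.4 = 0, with roots I_D = 1.19 or 2.13 mA.
The root I_D = 2.13 mA gives V_GS = 0.808 V ≤ V_t, so take I_D = 1.19 mA.
Then V_GS = 2.89 V and V_DS = V_DD − I_D(R_D+R_S) = 11 − 1.19×6.9 = 2.81 V.
Saturation requires V_DS ≥ V_GS − V_t = 0.889 V; 2.81 ≥ 0.889 ✓.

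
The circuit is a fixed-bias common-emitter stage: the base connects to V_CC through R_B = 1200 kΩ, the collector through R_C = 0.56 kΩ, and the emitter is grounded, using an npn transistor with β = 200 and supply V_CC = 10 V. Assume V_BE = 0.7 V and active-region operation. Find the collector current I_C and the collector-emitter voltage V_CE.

I_C ≈ 1.6 mA, V_CE ≈ 9.1 V

Base loop: V_CC = I_B·R_B + V_BE, so I_B = (10 − 0.7)/1200 kΩ = 0.00775 mA.
In the active region I_C = β·I_B = 200 × 0.00775 = 1.55 mA.
Collector loop: V_CE = V_CC − I_C·R_C = 10 − 1.55×0.56 = 9.13 V.
Since V_CE = 9.13 V > V_CE(sat) ≈ 0.2 V, the transistor is in the active region as assumed.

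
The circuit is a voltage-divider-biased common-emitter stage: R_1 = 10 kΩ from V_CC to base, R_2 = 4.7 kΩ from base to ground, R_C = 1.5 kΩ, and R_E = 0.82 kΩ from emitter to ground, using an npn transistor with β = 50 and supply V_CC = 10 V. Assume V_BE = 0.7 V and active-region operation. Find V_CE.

Thevenize the base divider: V_Th = V_CC·R_2/(R_1+R_2) = 10×4.7/14.7 = 3.2 V, R_Th = R_1‖R_2 = 3.2 kΩ.
Base-emitter loop: V_Th = I_B·R_Th + V_BE + (β+1)I_B·R_E, so I_B = (3.2 − 0.7) / (3.2 + 51×0.82) = 0.0555 mA.
I_C = β·I_B = 50×0.0555 = 2.77 mA, and I_E = (β+1)I_B = 2.83 mA.
V_CE = V_CC − I_C·R_C − I_E·R_E = 10 − 2.77×1.5 − 2.83×0.82 = 3.52 V.
V_CE = 3.52 V > 0.2 V confirms active-region operation.

V_CE ≈ 3.5 V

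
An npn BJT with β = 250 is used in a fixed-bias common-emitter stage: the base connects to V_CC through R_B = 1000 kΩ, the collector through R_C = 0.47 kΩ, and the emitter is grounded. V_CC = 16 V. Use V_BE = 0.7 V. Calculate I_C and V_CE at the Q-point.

I_C ≈ 3.8 mA, V_CE ≈ 14 V

Base loop: V_CC = I_B·R_B + V_BE, so I_B = (16 − 0.7)/1000 kΩ = 0.0153 mA.
In the active region I_C = β·I_B = 250 × 0.0153 = 3.83 mA.
Collector loop: V_CE = V_CC − I_C·R_C = 16 − 3.83×0.47 = 14.2 V.
Since V_CE = 14.2 V > V_CE(sat) ≈ 0.2 V, the transistor is in the active region as assumed.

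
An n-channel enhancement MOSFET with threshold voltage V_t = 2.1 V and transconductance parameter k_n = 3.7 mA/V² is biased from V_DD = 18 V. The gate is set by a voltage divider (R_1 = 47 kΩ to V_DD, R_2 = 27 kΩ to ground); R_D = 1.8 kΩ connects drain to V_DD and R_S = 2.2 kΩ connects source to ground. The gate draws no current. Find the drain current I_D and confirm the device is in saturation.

I_D ≈ 1.6 mA

V_G = V_DD·R_2/(R_1+R_2) = 18×27/74 = 6.57 V.
Assume saturation: I_D = (k_n/2)(V_GS − V_t)² with V_GS = V_G − I_D·R_S = 6.57 − 2.2·I_D.
Substituting gives 8.95·I_D² − 37.4·I_D + 36.9 = 0, with roots I_D = 1.61 or 2.57 mA.
The root I_D = 2.57 mA gives V_GS = 0.922 V ≤ V_t, so take I_D = 1.61 mA.
Then V_GS = 3.03 V and V_DS = V_DD − I_D(R_D+R_S) = 18 − 1.61×4 = 11.6 V.
Saturation requires V_DS ≥ V_GS − V_t = 0.932 V; 11.6 ≥ 0.932 ✓.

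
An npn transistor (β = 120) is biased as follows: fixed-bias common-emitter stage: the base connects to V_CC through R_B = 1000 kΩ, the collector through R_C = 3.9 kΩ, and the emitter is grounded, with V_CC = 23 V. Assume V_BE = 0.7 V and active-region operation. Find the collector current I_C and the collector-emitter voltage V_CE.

I_C ≈ 2.7 mA, V_CE ≈ 13 V

Base loop: V_CC = I_B·R_B + V_BE, so I_B = (23 − 0.7)/1000 kΩ = 0.0223 mA.
In the active region I_C = β·I_B = 120 × 0.0223 = 2.68 mA.
Collector loop: V_CE = V_CC − I_C·R_C = 23 − 2.68×3.9 = 12.6 V.
Since V_CE = 12.6 V > V_CE(sat) ≈ 0.2 V, the transistor is in the active region as assumed.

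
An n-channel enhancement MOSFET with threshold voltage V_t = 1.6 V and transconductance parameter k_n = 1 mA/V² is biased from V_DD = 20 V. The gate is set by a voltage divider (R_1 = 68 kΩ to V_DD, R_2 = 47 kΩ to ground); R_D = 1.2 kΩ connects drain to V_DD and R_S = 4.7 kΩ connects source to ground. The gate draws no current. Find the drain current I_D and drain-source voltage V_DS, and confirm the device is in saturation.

V_G = V_DD·R_2/(R_1+R_2) = 20×47/115 = 8.17 V.
Assume saturation: I_D = (k_n/2)(V_GS − V_t)² with V_GS = V_G − I_D·R_S = 8.17 − 4.7·I_D.
Substituting gives 11·I_D² − 31.9·I_D + 21.6 = 0, with roots I_D = 1.09 or 1.8 mA.
The root I_D = 1.8 mA gives V_GS = -0.299 V ≤ V_t, so take I_D = 1.09 mA.
Then V_GS = 3.07 V and V_DS = V_DD − I_D(R_D+R_S) = 20 − 1.09×5.9 = 13.6 V.
Saturation requires V_DS ≥ V_GS − V_t = 1.47 V; 13.6 ≥ 1.47 ✓.

I_D ≈ 1.1 mA, V_DS ≈ 14 V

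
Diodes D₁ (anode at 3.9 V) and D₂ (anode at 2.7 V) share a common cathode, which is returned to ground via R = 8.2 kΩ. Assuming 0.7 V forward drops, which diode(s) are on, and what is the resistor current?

Assume both conduct. Then node N would need to be at both 3.9−0.7 = 3.2 V and 2.7−0.7 = 2 V, which is impossible.
Assume only D₁ conducts: V_N = 3.9 − 0.7 = 3.2 V, so I_R = 3.2/8.2 = 0.39 mA.
Check D₂: its anode-to-cathode voltage is 2.7 − 3.2 = -0.5 V < 0.7 V, so it is off. The assumption is consistent.

Only D₁ conducts; I_R ≈ 0.39 mA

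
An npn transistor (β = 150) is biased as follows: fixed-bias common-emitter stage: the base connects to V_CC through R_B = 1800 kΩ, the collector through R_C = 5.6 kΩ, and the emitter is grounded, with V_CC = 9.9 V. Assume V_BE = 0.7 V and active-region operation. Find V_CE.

V_CE ≈ 5.6 V

Base loop: V_CC = I_B·R_B + V_BE, so I_B = (9.9 − 0.7)/1800 kΩ = 0.00511 mA.
In the active region I_C = β·I_B = 150 × 0.00511 = 0.767 mA.
Collector loop: V_CE = V_CC − I_C·R_C = 9.9 − 0.767×5.6 = 5.61 V.
Since V_CE = 5.61 V > V_CE(sat) ≈ 0.2 V, the transistor is in the active region as assumed.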